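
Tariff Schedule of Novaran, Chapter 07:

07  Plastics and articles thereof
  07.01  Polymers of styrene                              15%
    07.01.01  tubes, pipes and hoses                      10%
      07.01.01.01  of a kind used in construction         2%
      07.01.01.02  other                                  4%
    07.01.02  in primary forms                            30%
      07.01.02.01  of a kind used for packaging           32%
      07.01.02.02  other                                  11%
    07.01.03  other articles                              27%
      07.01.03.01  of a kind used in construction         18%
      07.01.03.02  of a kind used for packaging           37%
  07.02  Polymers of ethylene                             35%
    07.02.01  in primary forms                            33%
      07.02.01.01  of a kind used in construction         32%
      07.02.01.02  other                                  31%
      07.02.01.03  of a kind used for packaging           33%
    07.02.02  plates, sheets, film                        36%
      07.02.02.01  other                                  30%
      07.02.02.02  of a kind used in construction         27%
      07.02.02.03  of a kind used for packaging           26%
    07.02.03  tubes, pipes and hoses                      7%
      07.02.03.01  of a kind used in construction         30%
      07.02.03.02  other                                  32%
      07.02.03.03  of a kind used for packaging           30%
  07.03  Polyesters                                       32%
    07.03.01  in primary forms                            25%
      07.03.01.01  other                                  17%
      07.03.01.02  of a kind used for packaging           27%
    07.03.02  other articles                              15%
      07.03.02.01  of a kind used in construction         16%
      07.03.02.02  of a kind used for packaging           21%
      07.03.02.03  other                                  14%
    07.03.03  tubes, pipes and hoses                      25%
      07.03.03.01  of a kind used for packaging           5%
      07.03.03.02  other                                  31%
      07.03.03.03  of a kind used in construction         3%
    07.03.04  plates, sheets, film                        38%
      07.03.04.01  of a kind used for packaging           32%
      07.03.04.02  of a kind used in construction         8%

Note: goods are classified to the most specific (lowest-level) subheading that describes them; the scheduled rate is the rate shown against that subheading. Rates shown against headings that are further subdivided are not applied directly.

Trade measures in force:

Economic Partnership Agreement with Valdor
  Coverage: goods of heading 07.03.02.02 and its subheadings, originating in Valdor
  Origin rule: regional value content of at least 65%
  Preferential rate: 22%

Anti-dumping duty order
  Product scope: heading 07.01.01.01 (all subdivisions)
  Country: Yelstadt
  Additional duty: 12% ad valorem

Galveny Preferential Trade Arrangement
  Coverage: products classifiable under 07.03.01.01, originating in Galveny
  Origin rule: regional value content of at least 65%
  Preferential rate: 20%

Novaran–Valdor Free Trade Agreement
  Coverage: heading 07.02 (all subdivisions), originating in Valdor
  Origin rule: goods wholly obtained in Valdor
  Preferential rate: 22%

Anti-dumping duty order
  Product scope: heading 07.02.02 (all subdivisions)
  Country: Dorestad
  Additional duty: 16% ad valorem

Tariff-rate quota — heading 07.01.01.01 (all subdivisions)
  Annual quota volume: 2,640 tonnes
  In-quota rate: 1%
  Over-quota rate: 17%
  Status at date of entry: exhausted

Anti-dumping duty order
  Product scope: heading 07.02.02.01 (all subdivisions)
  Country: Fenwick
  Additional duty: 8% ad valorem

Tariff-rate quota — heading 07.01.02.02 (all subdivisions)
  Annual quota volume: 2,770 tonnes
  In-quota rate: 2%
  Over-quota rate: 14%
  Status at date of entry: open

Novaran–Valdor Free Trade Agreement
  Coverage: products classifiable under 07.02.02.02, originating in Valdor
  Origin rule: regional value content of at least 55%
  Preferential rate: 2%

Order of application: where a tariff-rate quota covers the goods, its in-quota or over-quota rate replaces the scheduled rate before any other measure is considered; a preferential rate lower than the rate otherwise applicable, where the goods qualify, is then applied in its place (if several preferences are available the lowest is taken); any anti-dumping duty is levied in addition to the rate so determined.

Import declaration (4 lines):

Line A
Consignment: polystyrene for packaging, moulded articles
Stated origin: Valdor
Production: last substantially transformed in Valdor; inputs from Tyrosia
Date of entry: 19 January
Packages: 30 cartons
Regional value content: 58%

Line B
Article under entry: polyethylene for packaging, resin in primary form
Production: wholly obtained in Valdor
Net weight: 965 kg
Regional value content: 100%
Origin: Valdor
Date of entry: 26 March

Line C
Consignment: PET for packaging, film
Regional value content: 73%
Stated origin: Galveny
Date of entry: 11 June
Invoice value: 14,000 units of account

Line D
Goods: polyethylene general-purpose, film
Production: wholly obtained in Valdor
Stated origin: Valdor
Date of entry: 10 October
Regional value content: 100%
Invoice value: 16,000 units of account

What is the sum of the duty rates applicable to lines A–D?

Line A: polystyrene → 07.01; moulded articles → 07.01.03; for packaging → 07.01.03.02. Scheduled 37%. Valdor agreement on 07.03.02.02: 07.01.03.02 not covered; Valdor agreement on 07.02: 07.01.03.02 not covered; Valdor agreement on 07.02.02.02: 07.01.03.02 not covered. → 37%.
Line B: polyethylene → 07.02; resin in primary form → 07.02.01; for packaging → 07.02.01.03. Scheduled 33%. Valdor agreement on 07.03.02.02: 07.02.01.03 not covered; Valdor agreement on 07.02: wholly obtained → 22% available; Valdor agreement on 07.02.02.02: 07.02.01.03 not covered; preferential 22%. → 22%.
Line C: PET → 07.03; film → 07.03.04; for packaging → 07.03.04.01. Scheduled 32%. Galveny agreement on 07.03.01.01: 07.03.04.01 not covered. → 32%.
Line D: polyethylene → 07.02; film → 07.02.02; general-purpose → 07.02.02.01. Scheduled 30%. Valdor agreement on 07.03.02.02: 07.02.02.01 not covered; Valdor agreement on 07.02: wholly obtained → 22% available; Valdor agreement on 07.02.02.02: 07.02.02.01 not covered; preferential 22%. → 22%.
Sum: 37% + 22% + 32% + 22% = 113%.

113%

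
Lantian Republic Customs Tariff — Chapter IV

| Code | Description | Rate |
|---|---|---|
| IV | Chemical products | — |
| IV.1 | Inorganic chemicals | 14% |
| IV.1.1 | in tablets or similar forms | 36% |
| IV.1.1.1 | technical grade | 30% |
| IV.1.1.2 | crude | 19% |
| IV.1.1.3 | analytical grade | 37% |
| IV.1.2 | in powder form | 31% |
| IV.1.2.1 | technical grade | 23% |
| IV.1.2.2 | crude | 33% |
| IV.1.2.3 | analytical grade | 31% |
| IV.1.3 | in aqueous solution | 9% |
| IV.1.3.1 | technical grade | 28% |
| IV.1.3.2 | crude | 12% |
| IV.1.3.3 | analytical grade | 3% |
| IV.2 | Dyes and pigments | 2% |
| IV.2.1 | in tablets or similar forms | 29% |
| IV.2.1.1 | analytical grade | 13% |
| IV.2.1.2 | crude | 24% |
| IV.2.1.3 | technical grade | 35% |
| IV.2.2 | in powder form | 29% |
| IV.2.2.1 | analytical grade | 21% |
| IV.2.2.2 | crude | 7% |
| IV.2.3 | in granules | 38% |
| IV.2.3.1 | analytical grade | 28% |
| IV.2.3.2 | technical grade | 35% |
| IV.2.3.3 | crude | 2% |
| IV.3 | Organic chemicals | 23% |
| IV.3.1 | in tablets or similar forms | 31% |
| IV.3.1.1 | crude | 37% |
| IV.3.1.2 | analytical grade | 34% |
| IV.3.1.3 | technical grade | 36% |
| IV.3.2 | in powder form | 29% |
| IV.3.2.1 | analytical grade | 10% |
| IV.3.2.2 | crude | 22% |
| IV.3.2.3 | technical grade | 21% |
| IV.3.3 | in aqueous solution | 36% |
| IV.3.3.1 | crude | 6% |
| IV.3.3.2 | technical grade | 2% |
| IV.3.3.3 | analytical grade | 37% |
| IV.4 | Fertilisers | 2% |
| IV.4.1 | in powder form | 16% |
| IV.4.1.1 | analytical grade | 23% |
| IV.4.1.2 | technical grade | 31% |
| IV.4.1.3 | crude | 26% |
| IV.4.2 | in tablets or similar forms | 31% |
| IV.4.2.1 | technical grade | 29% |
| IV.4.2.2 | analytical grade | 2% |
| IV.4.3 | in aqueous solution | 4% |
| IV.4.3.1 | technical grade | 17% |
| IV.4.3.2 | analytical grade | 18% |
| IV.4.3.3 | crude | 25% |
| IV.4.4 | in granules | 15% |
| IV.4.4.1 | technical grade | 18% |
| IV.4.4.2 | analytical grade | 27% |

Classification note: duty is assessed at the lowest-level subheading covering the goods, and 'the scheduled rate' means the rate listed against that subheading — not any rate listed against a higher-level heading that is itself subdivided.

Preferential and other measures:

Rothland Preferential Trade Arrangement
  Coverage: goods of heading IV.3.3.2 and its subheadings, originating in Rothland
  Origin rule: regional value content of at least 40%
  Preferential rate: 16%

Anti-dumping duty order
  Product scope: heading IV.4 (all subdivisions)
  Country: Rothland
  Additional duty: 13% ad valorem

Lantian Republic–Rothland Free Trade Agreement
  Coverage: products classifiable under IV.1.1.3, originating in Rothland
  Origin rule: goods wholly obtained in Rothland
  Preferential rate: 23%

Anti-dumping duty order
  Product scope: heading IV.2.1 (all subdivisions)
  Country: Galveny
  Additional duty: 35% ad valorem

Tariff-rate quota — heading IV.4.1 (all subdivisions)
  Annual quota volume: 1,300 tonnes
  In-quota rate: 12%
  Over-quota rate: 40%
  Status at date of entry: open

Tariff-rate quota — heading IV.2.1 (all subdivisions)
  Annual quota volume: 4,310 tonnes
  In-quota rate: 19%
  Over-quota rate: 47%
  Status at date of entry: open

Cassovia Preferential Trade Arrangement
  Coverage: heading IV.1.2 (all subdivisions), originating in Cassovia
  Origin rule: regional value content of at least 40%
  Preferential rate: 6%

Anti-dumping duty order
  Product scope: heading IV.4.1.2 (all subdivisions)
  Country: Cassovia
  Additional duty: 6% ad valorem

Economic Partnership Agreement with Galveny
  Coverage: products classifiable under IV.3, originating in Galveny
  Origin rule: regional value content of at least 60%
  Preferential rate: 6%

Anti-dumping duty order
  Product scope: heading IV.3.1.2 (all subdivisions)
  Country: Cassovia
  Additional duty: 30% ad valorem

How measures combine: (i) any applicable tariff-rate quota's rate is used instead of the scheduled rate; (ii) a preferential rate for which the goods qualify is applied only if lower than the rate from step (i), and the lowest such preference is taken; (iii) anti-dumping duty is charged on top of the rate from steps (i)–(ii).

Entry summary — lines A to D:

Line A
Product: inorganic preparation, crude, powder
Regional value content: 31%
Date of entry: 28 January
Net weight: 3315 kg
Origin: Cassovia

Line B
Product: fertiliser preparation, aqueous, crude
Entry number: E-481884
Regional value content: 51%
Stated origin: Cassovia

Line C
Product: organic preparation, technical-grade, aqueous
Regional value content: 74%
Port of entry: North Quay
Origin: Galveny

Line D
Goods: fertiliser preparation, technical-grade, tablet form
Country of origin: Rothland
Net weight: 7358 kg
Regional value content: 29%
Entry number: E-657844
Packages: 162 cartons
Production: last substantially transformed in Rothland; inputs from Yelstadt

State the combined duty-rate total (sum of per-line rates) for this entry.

102%

Line A: inorganic → IV.1; powder → IV.1.2; crude → IV.1.2.2. Scheduled 33%. Cassovia agreement on IV.1.2: RVC < 40%. → 33%.
Line B: fertiliser → IV.4; aqueous → IV.4.3; crude → IV.4.3.3. Scheduled 25%. Cassovia agreement on IV.1.2: IV.4.3.3 not covered. → 25%.
Line C: organic → IV.3; aqueous → IV.3.3; technical-grade → IV.3.3.2. Scheduled 2%. Galveny agreement on IV.3: RVC ≥ 60% → 6% available; preference 6% not lower than 2% → no reduction. → 2%.
Line D: fertiliser → IV.4; tablet form → IV.4.2; technical-grade → IV.4.2.1. Scheduled 29%. Rothland agreement on IV.3.3.2: IV.4.2.1 not covered; Rothland agreement on IV.1.1.3: IV.4.2.1 not covered; anti-dumping (Rothland, IV.4): +13%; total 29% + 13% = 42%. → 42%.
Sum: 33% + 25% + 2% + 42% = 102%.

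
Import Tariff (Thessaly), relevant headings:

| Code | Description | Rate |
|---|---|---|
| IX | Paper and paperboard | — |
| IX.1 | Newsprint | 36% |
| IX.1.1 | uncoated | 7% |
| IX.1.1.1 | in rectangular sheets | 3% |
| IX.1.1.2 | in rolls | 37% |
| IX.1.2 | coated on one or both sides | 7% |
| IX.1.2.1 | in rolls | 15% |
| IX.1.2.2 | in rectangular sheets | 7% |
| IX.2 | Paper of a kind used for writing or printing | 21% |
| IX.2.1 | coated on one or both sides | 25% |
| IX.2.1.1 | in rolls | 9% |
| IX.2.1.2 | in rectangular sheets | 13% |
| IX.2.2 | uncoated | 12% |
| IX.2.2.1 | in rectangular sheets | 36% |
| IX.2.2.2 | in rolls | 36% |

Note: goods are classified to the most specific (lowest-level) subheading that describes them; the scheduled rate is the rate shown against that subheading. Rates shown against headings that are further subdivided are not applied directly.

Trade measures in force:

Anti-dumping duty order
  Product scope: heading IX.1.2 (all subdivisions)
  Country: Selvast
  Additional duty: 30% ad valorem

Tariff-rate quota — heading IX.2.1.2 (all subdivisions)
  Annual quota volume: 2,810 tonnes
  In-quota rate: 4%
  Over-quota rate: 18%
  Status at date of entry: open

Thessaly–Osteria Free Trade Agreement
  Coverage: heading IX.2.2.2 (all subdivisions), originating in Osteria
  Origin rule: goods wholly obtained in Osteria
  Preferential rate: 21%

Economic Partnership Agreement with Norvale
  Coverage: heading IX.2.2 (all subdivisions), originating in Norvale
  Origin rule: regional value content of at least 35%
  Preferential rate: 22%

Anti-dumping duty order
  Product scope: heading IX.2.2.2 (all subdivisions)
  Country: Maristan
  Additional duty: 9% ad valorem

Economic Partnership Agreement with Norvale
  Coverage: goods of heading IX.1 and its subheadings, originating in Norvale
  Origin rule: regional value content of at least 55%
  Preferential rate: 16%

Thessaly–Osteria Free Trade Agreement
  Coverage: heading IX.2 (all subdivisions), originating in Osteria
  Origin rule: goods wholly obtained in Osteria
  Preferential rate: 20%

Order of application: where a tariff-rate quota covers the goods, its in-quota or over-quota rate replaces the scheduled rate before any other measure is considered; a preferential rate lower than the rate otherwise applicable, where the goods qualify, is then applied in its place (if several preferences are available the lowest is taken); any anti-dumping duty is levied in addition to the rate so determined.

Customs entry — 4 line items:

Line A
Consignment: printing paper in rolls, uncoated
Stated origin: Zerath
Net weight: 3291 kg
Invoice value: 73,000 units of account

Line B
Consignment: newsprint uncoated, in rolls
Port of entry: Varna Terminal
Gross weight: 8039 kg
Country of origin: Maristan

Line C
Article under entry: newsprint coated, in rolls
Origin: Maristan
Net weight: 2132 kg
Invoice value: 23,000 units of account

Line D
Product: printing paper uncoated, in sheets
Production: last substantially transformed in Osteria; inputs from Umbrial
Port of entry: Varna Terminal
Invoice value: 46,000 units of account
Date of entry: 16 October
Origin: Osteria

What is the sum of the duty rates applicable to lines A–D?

124%

Line A: printing paper → IX.2; uncoated → IX.2.2; in rolls → IX.2.2.2. Scheduled 36%. No special measure applies. → 36%.
Line B: newsprint → IX.1; uncoated → IX.1.1; in rolls → IX.1.1.2. Scheduled 37%. No special measure applies. → 37%.
Line C: newsprint → IX.1; coated → IX.1.2; in rolls → IX.1.2.1. Scheduled 15%. No special measure applies. → 15%.
Line D: printing paper → IX.2; uncoated → IX.2.2; in sheets → IX.2.2.1. Scheduled 36%. Osteria agreement on IX.2.2.2: IX.2.2.1 not covered; Osteria agreement on IX.2: not wholly obtained. → 36%.
Sum: 36% + 37% + 15% + 36% = 124%.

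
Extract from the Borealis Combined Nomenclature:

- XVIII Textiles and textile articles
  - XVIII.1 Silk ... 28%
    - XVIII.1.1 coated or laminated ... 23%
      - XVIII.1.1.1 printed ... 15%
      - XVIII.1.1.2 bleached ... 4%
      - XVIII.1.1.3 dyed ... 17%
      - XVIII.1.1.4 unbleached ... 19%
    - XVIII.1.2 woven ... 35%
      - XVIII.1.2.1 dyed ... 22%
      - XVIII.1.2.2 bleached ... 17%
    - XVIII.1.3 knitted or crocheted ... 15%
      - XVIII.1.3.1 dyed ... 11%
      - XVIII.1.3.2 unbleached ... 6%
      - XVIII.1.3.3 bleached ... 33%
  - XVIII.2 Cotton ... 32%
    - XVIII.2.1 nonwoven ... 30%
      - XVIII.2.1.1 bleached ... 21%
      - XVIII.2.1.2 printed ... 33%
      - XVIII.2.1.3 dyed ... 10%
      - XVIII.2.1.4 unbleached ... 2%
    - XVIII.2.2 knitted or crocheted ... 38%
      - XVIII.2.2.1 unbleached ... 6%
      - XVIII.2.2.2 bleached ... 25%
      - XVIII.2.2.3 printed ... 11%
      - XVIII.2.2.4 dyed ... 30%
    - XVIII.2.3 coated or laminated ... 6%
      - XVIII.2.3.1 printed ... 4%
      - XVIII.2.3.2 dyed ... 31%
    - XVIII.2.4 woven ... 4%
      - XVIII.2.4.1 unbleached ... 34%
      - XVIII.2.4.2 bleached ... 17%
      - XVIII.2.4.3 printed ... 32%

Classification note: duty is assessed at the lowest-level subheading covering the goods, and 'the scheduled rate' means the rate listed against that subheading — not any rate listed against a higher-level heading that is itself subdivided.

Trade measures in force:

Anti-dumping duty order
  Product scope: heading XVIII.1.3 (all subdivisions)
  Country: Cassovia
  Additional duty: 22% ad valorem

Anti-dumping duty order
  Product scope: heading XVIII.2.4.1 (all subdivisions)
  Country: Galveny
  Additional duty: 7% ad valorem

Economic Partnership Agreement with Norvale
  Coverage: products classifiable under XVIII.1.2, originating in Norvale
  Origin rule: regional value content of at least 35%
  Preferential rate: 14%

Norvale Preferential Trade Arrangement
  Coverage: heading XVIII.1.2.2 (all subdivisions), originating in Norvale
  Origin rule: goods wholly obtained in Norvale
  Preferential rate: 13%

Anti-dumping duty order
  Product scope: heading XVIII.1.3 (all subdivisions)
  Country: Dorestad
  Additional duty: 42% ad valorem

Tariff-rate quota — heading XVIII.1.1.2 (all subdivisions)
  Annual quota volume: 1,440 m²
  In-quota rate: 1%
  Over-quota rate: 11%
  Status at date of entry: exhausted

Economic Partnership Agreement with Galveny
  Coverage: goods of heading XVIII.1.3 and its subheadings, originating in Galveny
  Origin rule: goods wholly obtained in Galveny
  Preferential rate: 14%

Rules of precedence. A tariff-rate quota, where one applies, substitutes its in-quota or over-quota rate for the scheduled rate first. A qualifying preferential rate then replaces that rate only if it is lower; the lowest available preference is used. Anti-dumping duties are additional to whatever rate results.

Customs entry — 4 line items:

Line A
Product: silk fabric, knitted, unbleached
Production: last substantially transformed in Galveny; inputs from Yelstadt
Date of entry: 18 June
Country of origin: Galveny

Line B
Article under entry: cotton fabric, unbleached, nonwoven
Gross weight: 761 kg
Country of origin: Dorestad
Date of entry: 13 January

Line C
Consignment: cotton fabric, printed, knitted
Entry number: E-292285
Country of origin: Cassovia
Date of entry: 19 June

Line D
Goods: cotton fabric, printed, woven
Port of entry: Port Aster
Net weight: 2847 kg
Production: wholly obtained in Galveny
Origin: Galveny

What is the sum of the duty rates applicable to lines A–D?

51%

Line A: silk → XVIII.1; knitted → XVIII.1.3; unbleached → XVIII.1.3.2. Scheduled 6%. Galveny agreement on XVIII.1.3: not wholly obtained. → 6%.
Line B: cotton → XVIII.2; nonwoven → XVIII.2.1; unbleached → XVIII.2.1.4. Scheduled 2%. No special measure applies. → 2%.
Line C: cotton → XVIII.2; knitted → XVIII.2.2; printed → XVIII.2.2.3. Scheduled 11%. No special measure applies. → 11%.
Line D: cotton → XVIII.2; woven → XVIII.2.4; printed → XVIII.2.4.3. Scheduled 32%. Galveny agreement on XVIII.1.3: XVIII.2.4.3 not covered. → 32%.
Sum: 6% + 2% + 11% + 32% = 51%.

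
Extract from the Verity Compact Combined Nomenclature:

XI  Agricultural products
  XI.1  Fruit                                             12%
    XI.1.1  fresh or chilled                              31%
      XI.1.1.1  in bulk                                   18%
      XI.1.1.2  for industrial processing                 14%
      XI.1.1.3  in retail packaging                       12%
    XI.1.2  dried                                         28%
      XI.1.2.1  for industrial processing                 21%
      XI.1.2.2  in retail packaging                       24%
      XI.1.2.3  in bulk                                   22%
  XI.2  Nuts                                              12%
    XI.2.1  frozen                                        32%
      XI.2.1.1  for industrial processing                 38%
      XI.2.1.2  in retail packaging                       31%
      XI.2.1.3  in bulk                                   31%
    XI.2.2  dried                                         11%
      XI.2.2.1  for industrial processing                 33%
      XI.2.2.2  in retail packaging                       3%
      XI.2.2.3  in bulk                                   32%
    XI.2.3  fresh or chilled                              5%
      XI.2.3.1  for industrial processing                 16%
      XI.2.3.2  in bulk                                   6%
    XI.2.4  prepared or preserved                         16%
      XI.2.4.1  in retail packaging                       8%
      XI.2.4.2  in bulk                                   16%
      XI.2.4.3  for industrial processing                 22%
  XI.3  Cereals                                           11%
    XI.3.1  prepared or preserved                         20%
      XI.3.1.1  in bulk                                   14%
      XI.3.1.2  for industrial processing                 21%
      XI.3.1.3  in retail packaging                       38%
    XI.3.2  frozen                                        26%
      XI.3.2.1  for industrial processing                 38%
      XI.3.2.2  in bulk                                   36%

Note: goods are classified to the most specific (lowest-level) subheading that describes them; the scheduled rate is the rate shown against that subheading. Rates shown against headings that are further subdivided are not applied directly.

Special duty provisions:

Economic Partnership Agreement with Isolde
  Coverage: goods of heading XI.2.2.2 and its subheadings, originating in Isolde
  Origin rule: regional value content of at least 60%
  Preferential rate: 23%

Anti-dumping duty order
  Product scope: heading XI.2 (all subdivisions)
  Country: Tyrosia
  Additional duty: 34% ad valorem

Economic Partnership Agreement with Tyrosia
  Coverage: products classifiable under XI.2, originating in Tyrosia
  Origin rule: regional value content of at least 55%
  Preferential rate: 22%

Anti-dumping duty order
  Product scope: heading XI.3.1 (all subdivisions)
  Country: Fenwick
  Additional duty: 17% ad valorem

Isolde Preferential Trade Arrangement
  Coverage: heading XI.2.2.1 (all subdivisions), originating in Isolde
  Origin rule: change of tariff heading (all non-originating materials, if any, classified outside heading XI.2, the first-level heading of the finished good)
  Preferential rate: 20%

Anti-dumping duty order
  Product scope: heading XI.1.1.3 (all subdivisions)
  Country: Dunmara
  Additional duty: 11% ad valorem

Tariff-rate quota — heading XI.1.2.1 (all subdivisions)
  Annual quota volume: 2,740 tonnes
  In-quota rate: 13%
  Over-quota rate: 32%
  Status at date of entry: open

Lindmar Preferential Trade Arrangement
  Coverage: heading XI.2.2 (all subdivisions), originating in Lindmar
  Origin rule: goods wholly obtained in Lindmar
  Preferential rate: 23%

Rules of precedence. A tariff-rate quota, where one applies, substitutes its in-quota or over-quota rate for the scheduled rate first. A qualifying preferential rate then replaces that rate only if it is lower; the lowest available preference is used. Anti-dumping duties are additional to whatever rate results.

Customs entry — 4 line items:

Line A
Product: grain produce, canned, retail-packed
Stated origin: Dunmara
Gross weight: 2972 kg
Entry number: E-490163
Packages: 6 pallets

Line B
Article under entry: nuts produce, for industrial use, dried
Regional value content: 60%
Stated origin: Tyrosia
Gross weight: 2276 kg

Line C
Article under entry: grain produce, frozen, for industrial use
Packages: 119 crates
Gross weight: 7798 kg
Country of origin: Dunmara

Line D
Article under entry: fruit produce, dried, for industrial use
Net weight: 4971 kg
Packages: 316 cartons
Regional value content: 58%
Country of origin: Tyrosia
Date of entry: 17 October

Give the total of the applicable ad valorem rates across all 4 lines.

145%

Line A: grain → XI.3; canned → XI.3.1; retail-packed → XI.3.1.3. Scheduled 38%. No special measure applies. → 38%.
Line B: nuts → XI.2; dried → XI.2.2; for industrial use → XI.2.2.1. Scheduled 33%. Tyrosia agreement on XI.2: RVC ≥ 55% → 22% available; preferential 22%; anti-dumping (Tyrosia, XI.2): +34%; total 22% + 34% = 56%. → 56%.
Line C: grain → XI.3; frozen → XI.3.2; for industrial use → XI.3.2.1. Scheduled 38%. No special measure applies. → 38%.
Line D: fruit → XI.1; dried → XI.1.2; for industrial use → XI.1.2.1. Scheduled 21%. quota on XI.1.2.1 open → in-quota 13%; Tyrosia agreement on XI.2: XI.1.2.1 not covered. → 13%.
Sum: 38% + 56% + 38% + 13% = 145%.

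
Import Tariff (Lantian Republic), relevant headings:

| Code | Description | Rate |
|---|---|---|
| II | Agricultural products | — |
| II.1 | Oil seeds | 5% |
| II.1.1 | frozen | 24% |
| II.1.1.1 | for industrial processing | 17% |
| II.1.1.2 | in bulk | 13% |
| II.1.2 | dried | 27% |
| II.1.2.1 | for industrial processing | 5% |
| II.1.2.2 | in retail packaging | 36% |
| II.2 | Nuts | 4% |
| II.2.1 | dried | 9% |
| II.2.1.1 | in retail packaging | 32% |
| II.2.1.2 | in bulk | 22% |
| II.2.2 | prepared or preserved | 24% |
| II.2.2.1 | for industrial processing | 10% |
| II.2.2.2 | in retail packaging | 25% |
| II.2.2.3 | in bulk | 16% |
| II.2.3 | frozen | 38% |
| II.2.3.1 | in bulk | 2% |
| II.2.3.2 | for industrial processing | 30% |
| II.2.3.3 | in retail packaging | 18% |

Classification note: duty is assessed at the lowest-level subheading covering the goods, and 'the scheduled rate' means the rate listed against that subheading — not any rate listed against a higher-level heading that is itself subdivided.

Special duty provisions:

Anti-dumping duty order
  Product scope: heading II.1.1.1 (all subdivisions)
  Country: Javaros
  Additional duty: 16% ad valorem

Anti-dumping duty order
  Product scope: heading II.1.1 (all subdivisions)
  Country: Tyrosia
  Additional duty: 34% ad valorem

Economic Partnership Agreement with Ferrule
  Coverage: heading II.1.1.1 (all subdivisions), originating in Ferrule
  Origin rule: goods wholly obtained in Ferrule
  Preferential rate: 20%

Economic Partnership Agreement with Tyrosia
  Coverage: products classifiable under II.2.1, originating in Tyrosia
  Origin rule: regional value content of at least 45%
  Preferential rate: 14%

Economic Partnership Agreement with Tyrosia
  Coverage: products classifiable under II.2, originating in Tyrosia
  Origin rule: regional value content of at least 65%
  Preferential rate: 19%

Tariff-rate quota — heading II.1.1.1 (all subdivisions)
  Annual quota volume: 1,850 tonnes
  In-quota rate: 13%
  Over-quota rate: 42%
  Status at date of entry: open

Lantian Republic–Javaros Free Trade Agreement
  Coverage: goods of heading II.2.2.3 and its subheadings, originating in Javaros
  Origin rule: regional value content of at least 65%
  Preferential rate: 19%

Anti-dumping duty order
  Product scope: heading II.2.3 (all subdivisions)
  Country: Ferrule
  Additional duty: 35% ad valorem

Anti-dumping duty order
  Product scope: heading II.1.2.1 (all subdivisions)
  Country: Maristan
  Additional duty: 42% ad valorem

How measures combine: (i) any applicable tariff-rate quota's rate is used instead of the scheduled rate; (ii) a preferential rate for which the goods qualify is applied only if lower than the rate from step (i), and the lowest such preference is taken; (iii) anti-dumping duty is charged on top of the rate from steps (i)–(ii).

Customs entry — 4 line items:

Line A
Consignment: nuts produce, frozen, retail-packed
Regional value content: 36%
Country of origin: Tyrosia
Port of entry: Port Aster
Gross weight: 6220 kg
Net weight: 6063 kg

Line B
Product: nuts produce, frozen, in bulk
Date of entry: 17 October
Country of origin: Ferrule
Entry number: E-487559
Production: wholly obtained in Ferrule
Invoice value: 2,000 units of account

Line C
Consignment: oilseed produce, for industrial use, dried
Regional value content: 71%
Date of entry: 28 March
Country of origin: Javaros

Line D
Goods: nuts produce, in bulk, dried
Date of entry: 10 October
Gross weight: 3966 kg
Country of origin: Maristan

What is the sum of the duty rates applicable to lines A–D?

82%

Line A: nuts → II.2; frozen → II.2.3; retail-packed → II.2.3.3. Scheduled 18%. Tyrosia agreement on II.2.1: II.2.3.3 not covered; Tyrosia agreement on II.2: RVC < 65%. → 18%.
Line B: nuts → II.2; frozen → II.2.3; in bulk → II.2.3.1. Scheduled 2%. Ferrule agreement on II.1.1.1: II.2.3.1 not covered; anti-dumping (Ferrule, II.2.3): +35%; total 2% + 35% = 37%. → 37%.
Line C: oilseed → II.1; dried → II.1.2; for industrial use → II.1.2.1. Scheduled 5%. Javaros agreement on II.2.2.3: II.1.2.1 not covered. → 5%.
Line D: nuts → II.2; dried → II.2.1; in bulk → II.2.1.2. Scheduled 22%. No special measure applies. → 22%.
Sum: 18% + 37% + 5% + 22% = 82%.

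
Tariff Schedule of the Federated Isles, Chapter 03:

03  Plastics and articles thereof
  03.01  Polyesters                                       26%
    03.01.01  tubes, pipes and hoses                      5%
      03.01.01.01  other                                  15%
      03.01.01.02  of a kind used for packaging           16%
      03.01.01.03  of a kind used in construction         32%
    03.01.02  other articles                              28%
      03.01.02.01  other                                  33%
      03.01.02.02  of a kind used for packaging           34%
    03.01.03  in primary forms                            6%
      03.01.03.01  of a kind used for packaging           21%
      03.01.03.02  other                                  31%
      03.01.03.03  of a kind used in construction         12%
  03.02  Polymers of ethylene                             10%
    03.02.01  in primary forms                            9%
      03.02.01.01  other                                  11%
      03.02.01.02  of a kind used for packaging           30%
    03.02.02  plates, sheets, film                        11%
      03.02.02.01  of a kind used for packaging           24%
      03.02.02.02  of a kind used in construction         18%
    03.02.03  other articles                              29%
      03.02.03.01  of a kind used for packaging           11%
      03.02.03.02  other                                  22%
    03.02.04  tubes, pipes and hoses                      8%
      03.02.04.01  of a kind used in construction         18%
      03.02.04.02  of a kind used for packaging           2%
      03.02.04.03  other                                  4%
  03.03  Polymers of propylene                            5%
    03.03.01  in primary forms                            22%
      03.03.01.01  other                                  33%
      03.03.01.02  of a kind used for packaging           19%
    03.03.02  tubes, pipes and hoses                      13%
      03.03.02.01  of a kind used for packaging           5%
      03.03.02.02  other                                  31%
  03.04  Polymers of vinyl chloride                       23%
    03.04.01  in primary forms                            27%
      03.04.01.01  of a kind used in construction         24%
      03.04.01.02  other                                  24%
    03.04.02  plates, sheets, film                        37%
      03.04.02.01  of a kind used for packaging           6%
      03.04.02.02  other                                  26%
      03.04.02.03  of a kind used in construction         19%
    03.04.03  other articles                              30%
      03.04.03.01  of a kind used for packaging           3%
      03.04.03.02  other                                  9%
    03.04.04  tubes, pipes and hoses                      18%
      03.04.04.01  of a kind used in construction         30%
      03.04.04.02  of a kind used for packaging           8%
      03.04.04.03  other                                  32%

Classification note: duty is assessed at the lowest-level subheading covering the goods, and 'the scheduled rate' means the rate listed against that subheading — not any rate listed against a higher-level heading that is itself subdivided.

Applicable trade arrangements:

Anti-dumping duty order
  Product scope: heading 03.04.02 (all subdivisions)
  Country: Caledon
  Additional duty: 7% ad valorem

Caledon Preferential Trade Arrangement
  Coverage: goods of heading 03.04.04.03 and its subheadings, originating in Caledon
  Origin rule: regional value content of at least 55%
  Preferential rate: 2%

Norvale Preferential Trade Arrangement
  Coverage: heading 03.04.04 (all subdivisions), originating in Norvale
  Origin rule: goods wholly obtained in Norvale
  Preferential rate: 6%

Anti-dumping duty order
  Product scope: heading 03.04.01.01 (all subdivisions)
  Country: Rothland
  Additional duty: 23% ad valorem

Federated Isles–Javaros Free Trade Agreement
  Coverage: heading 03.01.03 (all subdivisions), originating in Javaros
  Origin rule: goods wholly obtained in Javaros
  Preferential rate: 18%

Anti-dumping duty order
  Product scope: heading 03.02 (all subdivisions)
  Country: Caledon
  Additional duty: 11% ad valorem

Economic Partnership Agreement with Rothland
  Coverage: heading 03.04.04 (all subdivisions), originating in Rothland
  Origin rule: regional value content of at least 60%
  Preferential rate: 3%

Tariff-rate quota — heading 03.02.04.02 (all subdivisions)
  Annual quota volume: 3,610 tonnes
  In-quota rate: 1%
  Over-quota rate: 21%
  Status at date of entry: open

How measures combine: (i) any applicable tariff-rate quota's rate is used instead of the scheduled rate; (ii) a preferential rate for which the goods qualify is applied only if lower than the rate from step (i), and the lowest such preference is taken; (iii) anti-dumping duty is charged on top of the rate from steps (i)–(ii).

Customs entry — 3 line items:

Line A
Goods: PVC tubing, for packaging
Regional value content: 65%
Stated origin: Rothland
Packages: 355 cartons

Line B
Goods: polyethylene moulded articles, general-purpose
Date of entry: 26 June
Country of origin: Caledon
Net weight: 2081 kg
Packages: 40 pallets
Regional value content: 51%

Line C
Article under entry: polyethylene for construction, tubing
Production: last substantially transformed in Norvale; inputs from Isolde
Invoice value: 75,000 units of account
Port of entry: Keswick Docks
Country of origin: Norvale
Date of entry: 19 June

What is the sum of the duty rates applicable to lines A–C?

54%

Line A: PVC → 03.04; tubing → 03.04.04; for packaging → 03.04.04.02. Scheduled 8%. Rothland agreement on 03.04.04: RVC ≥ 60% → 3% available; preferential 3%. → 3%.
Line B: polyethylene → 03.02; moulded articles → 03.02.03; general-purpose → 03.02.03.02. Scheduled 22%. Caledon agreement on 03.04.04.03: 03.02.03.02 not covered; anti-dumping (Caledon, 03.02): +11%; total 22% + 11% = 33%. → 33%.
Line C: polyethylene → 03.02; tubing → 03.02.04; for construction → 03.02.04.01. Scheduled 18%. Norvale agreement on 03.04.04: 03.02.04.01 not covered. → 18%.
Sum: 3% + 33% + 18% = 54%.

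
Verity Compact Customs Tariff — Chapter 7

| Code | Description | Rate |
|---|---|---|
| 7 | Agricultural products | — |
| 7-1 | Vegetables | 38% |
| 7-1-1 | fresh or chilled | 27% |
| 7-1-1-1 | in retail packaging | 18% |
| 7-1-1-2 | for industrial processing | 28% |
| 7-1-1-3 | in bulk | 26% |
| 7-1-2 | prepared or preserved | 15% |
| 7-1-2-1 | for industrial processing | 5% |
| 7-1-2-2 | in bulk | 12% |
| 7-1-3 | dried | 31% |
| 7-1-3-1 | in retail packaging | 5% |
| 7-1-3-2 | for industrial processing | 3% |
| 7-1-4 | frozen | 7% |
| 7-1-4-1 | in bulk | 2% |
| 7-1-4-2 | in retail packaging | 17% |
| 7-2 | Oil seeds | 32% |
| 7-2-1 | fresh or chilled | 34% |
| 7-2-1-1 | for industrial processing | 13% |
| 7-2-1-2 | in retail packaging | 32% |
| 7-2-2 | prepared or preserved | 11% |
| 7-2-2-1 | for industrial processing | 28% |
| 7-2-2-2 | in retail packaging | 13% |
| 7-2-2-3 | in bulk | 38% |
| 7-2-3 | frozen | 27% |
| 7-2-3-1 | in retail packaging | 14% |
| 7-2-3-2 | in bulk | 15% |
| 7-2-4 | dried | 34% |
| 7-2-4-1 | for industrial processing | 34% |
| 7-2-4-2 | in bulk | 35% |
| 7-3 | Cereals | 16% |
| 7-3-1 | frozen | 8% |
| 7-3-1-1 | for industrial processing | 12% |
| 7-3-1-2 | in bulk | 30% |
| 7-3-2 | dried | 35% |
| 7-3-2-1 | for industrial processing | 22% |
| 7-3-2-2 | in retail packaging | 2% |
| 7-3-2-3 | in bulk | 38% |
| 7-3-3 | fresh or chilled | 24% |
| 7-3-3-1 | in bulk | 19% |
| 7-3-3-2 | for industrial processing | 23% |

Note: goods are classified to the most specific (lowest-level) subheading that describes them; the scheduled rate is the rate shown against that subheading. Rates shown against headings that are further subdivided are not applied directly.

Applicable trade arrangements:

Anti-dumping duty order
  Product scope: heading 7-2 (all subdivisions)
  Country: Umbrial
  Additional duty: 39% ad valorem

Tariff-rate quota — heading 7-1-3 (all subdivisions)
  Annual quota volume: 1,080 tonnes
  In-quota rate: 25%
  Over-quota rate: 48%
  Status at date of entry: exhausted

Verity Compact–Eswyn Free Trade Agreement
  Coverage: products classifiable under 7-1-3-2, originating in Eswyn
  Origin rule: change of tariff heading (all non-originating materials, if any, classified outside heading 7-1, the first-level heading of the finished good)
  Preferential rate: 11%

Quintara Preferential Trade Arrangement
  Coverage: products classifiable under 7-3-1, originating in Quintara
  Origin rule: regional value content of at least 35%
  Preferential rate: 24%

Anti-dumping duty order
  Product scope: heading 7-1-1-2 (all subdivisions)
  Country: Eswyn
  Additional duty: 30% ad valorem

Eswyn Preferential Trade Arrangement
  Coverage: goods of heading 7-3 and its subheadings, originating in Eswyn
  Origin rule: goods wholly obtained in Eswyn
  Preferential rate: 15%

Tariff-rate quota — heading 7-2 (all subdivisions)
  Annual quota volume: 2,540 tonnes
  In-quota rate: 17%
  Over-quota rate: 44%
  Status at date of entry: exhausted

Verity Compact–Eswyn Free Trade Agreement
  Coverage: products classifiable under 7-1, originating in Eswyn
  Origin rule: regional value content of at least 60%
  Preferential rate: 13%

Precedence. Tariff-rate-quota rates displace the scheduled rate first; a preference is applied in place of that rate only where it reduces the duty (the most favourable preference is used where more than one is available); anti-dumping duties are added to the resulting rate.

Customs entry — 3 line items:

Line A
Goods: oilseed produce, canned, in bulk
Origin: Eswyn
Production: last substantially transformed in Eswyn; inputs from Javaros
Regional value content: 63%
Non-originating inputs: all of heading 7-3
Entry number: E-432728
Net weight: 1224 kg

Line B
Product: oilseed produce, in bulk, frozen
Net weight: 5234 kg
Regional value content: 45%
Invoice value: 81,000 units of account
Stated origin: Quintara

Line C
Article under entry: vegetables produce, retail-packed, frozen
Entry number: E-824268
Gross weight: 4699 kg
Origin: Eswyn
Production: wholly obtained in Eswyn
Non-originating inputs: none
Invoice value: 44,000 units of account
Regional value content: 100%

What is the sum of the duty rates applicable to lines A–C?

101%

Line A: oilseed → 7-2; canned → 7-2-2; in bulk → 7-2-2-3. Scheduled 38%. quota on 7-2 exhausted → over-quota 44%; Eswyn agreement on 7-1-3-2: 7-2-2-3 not covered; Eswyn agreement on 7-3: 7-2-2-3 not covered; Eswyn agreement on 7-1: 7-2-2-3 not covered. → 44%.
Line B: oilseed → 7-2; frozen → 7-2-3; in bulk → 7-2-3-2. Scheduled 15%. quota on 7-2 exhausted → over-quota 44%; Quintara agreement on 7-3-1: 7-2-3-2 not covered. → 44%.
Line C: vegetables → 7-1; frozen → 7-1-4; retail-packed → 7-1-4-2. Scheduled 17%. Eswyn agreement on 7-1-3-2: 7-1-4-2 not covered; Eswyn agreement on 7-3: 7-1-4-2 not covered; Eswyn agreement on 7-1: RVC ≥ 60% → 13% available; preferential 13%. → 13%.
Sum: 44% + 44% + 13% = 101%.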